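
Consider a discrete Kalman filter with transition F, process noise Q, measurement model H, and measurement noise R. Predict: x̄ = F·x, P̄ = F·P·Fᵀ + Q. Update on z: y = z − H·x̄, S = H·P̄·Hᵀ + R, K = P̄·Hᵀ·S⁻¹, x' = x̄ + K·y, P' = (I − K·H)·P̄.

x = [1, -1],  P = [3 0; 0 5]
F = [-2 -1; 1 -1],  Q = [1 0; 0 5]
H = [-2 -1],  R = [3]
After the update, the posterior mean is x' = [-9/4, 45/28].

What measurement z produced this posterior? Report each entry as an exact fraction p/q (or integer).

x̄ = F·x = [-1, 2]
P̄ = F·P·Fᵀ + Q = [18 -1; -1 13]
S = H·P̄·Hᵀ + R = [84]
K = P̄·Hᵀ·S⁻¹ = [-5/12; -11/84]
x' − x̄ = [-5/4, -11/28] = K·y
y = (KᵀK)⁻¹·Kᵀ·(x' − x̄) = [3]
z = y + H·x̄ = [3] + [0] = [3]

z = [3]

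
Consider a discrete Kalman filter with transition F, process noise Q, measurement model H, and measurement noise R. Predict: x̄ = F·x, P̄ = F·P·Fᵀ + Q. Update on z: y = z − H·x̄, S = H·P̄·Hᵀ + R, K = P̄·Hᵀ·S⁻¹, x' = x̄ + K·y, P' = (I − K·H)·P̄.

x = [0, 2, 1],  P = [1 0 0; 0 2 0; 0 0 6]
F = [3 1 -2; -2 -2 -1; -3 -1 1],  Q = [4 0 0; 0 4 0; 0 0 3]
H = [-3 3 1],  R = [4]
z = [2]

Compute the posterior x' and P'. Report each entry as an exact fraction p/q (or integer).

x' = [-804/233, -781/233, 373/233]
P' = [9305/699 9974/699 -2543/699; 9974/699 11282/699 -3668/699; -2543/699 -3668/699 3779/699]

x̄ = F·x = [0, -5, -1]
P̄ = F·P·Fᵀ + Q = [39 2 -23; 2 22 4; -23 4 20]
y = z − H·x̄ = [18]
S = H·P̄·Hᵀ + R = [699]
K = P̄·Hᵀ·S⁻¹ = [-134/699; 64/699; 101/699]
x' = x̄ + K·y = [-804/233, -781/233, 373/233]
P' = (I − K·H)·P̄ = [9305/699 9974/699 -2543/699; 9974/699 11282/699 -3668/699; -2543/699 -3668/699 3779/699]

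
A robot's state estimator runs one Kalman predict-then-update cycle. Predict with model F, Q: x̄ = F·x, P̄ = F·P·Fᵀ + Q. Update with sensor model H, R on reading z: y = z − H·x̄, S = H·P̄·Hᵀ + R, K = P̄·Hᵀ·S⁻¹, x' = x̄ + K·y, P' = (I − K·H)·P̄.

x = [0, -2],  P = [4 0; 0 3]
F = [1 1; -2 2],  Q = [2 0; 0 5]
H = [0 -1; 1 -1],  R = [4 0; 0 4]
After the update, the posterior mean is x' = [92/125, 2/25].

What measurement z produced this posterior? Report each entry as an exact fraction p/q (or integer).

x̄ = F·x = [-2, -4]
P̄ = F·P·Fᵀ + Q = [9 -2; -2 33]
S = H·P̄·Hᵀ + R = [37 35; 35 50]
K = P̄·Hᵀ·S⁻¹ = [-57/125 337/625; -17/25 -28/125]
x' − x̄ = [342/125, 102/25] = K·y
y = (KᵀK)⁻¹·Kᵀ·(x' − x̄) = [-6, 0]
z = y + H·x̄ = [-6, 0] + [4, 2] = [-2, 2]

z = [-2, 2]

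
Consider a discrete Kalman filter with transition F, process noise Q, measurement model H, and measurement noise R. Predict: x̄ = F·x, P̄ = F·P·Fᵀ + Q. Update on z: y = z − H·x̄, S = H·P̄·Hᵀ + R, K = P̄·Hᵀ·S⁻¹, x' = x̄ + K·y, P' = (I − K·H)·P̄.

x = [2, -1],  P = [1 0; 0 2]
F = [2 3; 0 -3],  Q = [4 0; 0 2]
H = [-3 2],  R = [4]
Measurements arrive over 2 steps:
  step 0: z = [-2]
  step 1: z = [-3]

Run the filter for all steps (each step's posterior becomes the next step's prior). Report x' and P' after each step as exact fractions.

step 0: x' = [184/89, 566/267], P' = [148/89 184/89; 184/89 922/267]
step 1: x' = [6839/6215, 4757/55935], P' = [7452/6215 8344/6215; 8344/6215 130142/55935]

step 0: x̄ = F·x = [1, 3]
step 0: P̄ = F·P·Fᵀ + Q = [26 -18; -18 20]
step 0: y = z − H·x̄ = [-5]
step 0: S = H·P̄·Hᵀ + R = [534]
step 0: K = P̄·Hᵀ·S⁻¹ = [-19/89; 47/267]
step 0: x' = x̄ + K·y = [184/89, 566/267]
step 0: P' = (I − K·H)·P̄ = [148/89 184/89; 184/89 922/267]
step 1: x̄ = F·x = [934/89, -566/89]
step 1: P̄ = F·P·Fᵀ + Q = [5922/89 -3870/89; -3870/89 2944/89]
step 1: y = z − H·x̄ = [3667/89]
step 1: S = H·P̄·Hᵀ + R = [111870/89]
step 1: K = P̄·Hᵀ·S⁻¹ = [-1417/6215; 8749/55935]
step 1: x' = x̄ + K·y = [6839/6215, 4757/55935]
step 1: P' = (I − K·H)·P̄ = [7452/6215 8344/6215; 8344/6215 130142/55935]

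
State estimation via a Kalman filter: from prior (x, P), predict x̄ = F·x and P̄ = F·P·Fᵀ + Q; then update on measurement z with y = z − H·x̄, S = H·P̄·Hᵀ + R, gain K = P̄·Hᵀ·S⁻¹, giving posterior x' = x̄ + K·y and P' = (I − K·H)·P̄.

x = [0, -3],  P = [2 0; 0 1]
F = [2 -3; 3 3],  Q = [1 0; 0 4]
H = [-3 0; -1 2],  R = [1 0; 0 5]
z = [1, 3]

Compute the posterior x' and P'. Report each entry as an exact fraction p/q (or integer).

x' = [-667/2301, 6119/6903]
P' = [254/2301 371/6903; 371/6903 25409/20709]

x̄ = F·x = [9, -9]
P̄ = F·P·Fᵀ + Q = [18 3; 3 31]
y = z − H·x̄ = [28, 30]
S = H·P̄·Hᵀ + R = [163 36; 36 135]
K = P̄·Hᵀ·S⁻¹ = [-254/767 -4/6903; -371/2301 9941/20709]
x' = x̄ + K·y = [-667/2301, 6119/6903]
P' = (I − K·H)·P̄ = [254/2301 371/6903; 371/6903 25409/20709]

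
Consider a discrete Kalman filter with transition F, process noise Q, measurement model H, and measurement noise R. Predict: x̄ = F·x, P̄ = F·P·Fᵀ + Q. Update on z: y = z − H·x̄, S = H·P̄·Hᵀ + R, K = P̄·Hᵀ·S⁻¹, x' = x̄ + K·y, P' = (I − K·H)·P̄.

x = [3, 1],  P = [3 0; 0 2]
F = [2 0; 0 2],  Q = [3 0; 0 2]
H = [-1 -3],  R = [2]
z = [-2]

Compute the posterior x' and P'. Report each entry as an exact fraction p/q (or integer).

x̄ = F·x = [6, 2]
P̄ = F·P·Fᵀ + Q = [15 0; 0 10]
y = z − H·x̄ = [10]
S = H·P̄·Hᵀ + R = [107]
K = P̄·Hᵀ·S⁻¹ = [-15/107; -30/107]
x' = x̄ + K·y = [492/107, -86/107]
P' = (I − K·H)·P̄ = [1380/107 -450/107; -450/107 170/107]

x' = [492/107, -86/107]
P' = [1380/107 -450/107; -450/107 170/107]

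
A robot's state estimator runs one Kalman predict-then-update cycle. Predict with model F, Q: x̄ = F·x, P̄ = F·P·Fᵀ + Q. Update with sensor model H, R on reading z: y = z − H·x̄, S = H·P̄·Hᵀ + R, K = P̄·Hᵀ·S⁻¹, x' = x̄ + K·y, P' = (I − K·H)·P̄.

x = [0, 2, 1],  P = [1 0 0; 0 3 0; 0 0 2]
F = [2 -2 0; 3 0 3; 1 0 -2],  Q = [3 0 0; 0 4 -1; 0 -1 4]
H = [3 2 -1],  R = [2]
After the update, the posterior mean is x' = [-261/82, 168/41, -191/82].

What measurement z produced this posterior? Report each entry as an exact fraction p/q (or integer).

z = [1]

x̄ = F·x = [-4, 3, -2]
P̄ = F·P·Fᵀ + Q = [19 6 2; 6 31 -10; 2 -10 13]
S = H·P̄·Hᵀ + R = [410]
K = P̄·Hᵀ·S⁻¹ = [67/410; 9/41; -27/410]
x' − x̄ = [67/82, 45/41, -27/82] = K·y
y = (KᵀK)⁻¹·Kᵀ·(x' − x̄) = [5]
z = y + H·x̄ = [5] + [-4] = [1]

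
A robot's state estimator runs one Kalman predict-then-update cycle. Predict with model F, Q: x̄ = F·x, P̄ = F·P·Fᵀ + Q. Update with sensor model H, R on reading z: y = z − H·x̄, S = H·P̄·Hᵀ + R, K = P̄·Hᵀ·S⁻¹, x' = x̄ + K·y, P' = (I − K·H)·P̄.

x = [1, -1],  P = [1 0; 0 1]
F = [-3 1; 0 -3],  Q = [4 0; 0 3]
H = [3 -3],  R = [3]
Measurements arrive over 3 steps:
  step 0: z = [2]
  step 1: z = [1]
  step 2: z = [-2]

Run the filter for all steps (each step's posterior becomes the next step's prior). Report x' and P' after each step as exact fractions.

step 0: x' = [3/97, -54/97], P' = [491/97 474/97; 474/97 489/97]
step 1: x' = [-5837/4735, -7158/4735], P' = [115969/4735 116316/4735; 116316/4735 118209/4735]
step 2: x' = [113074/534613, 477447/534613], P' = [26791189/534613 27000432/534613; 27000432/534613 27386301/534613]

step 0: x̄ = F·x = [-4, 3]
step 0: P̄ = F·P·Fᵀ + Q = [14 -3; -3 12]
step 0: y = z − H·x̄ = [23]
step 0: S = H·P̄·Hᵀ + R = [291]
step 0: K = P̄·Hᵀ·S⁻¹ = [17/97; -15/97]
step 0: x' = x̄ + K·y = [3/97, -54/97]
step 0: P' = (I − K·H)·P̄ = [491/97 474/97; 474/97 489/97]
step 1: x̄ = F·x = [-63/97, 162/97]
step 1: P̄ = F·P·Fᵀ + Q = [2452/97 2799/97; 2799/97 4692/97]
step 1: y = z − H·x̄ = [772/97]
step 1: S = H·P̄·Hᵀ + R = [14205/97]
step 1: K = P̄·Hᵀ·S⁻¹ = [-347/4735; -1893/4735]
step 1: x' = x̄ + K·y = [-5837/4735, -7158/4735]
step 1: P' = (I − K·H)·P̄ = [115969/4735 116316/4735; 116316/4735 118209/4735]
step 2: x̄ = F·x = [10353/4735, 21474/4735]
step 2: P̄ = F·P·Fᵀ + Q = [482974/4735 692217/4735; 692217/4735 1078086/4735]
step 2: y = z − H·x̄ = [23893/4735]
step 2: S = H·P̄·Hᵀ + R = [1603839/4735]
step 2: K = P̄·Hᵀ·S⁻¹ = [-209243/534613; -385869/534613]
step 2: x' = x̄ + K·y = [113074/534613, 477447/534613]
step 2: P' = (I − K·H)·P̄ = [26791189/534613 27000432/534613; 27000432/534613 27386301/534613]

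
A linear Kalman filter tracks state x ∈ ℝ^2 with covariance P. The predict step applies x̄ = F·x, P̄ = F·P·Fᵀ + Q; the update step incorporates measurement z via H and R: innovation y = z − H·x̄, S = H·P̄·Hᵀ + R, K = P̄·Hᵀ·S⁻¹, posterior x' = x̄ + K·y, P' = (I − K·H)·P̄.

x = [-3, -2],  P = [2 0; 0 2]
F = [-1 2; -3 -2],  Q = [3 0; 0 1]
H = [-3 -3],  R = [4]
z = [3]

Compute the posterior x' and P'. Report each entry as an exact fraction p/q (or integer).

x' = [-1615/328, 1339/328]
P' = [3175/328 -3131/328; -3131/328 3231/328]

x̄ = F·x = [-1, 13]
P̄ = F·P·Fᵀ + Q = [13 -2; -2 27]
y = z − H·x̄ = [39]
S = H·P̄·Hᵀ + R = [328]
K = P̄·Hᵀ·S⁻¹ = [-33/328; -75/328]
x' = x̄ + K·y = [-1615/328, 1339/328]
P' = (I − K·H)·P̄ = [3175/328 -3131/328; -3131/328 3231/328]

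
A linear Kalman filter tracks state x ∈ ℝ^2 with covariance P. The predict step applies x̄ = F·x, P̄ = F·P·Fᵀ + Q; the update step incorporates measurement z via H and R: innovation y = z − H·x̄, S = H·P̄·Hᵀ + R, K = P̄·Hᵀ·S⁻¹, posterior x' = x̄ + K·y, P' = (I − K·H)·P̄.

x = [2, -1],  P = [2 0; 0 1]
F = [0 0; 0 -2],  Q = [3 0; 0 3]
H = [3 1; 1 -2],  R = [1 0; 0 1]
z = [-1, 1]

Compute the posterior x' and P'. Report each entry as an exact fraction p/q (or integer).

x' = [-53/365, -547/1095]
P' = [36/365 -7/365; -7/365 217/1095]

x̄ = F·x = [0, 2]
P̄ = F·P·Fᵀ + Q = [3 0; 0 7]
y = z − H·x̄ = [-3, 5]
S = H·P̄·Hᵀ + R = [35 -5; -5 32]
K = P̄·Hᵀ·S⁻¹ = [101/365 10/73; 154/1095 -91/219]
x' = x̄ + K·y = [-53/365, -547/1095]
P' = (I − K·H)·P̄ = [36/365 -7/365; -7/365 217/1095]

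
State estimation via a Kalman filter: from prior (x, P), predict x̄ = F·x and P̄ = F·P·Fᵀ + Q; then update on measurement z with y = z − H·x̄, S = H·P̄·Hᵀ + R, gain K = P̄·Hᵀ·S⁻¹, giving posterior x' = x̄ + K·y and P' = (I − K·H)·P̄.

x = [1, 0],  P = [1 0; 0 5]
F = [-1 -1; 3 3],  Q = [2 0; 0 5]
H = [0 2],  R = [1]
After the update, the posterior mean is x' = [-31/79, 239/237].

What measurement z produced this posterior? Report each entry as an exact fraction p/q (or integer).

x̄ = F·x = [-1, 3]
P̄ = F·P·Fᵀ + Q = [8 -18; -18 59]
S = H·P̄·Hᵀ + R = [237]
K = P̄·Hᵀ·S⁻¹ = [-12/79; 118/237]
x' − x̄ = [48/79, -472/237] = K·y
y = (KᵀK)⁻¹·Kᵀ·(x' − x̄) = [-4]
z = y + H·x̄ = [-4] + [6] = [2]

z = [2]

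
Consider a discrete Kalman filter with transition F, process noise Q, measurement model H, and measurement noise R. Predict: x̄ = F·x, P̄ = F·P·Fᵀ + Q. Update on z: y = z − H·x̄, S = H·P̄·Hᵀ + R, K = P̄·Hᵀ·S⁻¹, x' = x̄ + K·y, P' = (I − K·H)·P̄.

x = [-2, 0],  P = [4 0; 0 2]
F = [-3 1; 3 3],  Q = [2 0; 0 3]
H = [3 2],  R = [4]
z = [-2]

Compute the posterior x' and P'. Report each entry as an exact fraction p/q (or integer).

x' = [114/29, -198/29]
P' = [710/29 -1050/29; -1050/29 1581/29]

x̄ = F·x = [6, -6]
P̄ = F·P·Fᵀ + Q = [40 -30; -30 57]
y = z − H·x̄ = [-8]
S = H·P̄·Hᵀ + R = [232]
K = P̄·Hᵀ·S⁻¹ = [15/58; 3/29]
x' = x̄ + K·y = [114/29, -198/29]
P' = (I − K·H)·P̄ = [710/29 -1050/29; -1050/29 1581/29]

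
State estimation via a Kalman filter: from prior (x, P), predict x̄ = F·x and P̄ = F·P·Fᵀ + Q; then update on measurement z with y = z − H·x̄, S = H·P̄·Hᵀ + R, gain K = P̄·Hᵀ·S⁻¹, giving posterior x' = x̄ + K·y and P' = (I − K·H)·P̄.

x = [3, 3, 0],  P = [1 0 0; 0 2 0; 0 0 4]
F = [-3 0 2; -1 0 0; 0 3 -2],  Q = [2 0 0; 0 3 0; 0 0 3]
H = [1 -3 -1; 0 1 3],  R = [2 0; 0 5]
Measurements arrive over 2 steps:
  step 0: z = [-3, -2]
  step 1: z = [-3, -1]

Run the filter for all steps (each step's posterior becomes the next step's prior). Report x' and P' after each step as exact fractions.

step 0: x' = [-3809/477, -5383/2862, 241/954], P' = [5359/318 5749/954 -308/159; 5749/954 14165/5724 -1865/1908; -308/159 -1865/1908 575/636]
step 1: x' = [9684350/555783, 63401372/8336745, -23070059/8336745], P' = [12240753/185261 13905947/555783 -5173304/555783; 13905947/555783 81585842/8336745 -31621259/8336745; -5173304/555783 -31621259/8336745 16314443/8336745]

step 0: x̄ = F·x = [-9, -3, 9]
step 0: P̄ = F·P·Fᵀ + Q = [27 3 -16; 3 4 0; -16 0 37]
step 0: y = z − H·x̄ = [6, -26]
step 0: S = H·P̄·Hᵀ + R = [116 -168; -168 342]
step 0: K = P̄·Hᵀ·S⁻¹ = [113/318 41/954; -401/1908 -131/1431; 29/636 331/954]
step 0: x' = x̄ + K·y = [-3809/477, -5383/2862, 241/954]
step 0: P' = (I − K·H)·P̄ = [5359/318 5749/954 -308/159; 5749/954 14165/5724 -1865/1908; -308/159 -1865/1908 575/636]
step 1: x̄ = F·x = [11668/477, 3809/477, -1955/318]
step 1: P̄ = F·P·Fᵀ + Q = [57409/318 17309/318 -3993/53; 17309/318 6313/318 -2327/106; -3993/53 -2327/106 8611/212]
step 1: y = z − H·x̄ = [-9209/954, 9023/954]
step 1: S = H·P̄·Hᵀ + R = [59909/636 -84887/636; -84887/636 164531/636]
step 1: K = P̄·Hᵀ·S⁻¹ = [88861/555783 -322793/555783; -2273531/8336745 -2655587/8336745; 474887/8336745 3464414/8336745]
step 1: x' = x̄ + K·y = [9684350/555783, 63401372/8336745, -23070059/8336745]
step 1: P' = (I − K·H)·P̄ = [12240753/185261 13905947/555783 -5173304/555783; 13905947/555783 81585842/8336745 -31621259/8336745; -5173304/555783 -31621259/8336745 16314443/8336745]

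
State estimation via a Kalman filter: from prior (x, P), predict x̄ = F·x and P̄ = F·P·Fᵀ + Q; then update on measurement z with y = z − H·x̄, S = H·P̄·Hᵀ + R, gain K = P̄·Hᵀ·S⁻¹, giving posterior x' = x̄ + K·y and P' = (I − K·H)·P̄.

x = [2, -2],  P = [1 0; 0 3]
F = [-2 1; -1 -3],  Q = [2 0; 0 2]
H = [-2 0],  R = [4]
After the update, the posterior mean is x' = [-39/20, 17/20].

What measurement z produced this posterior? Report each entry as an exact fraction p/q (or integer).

x̄ = F·x = [-6, 4]
P̄ = F·P·Fᵀ + Q = [9 -7; -7 30]
S = H·P̄·Hᵀ + R = [40]
K = P̄·Hᵀ·S⁻¹ = [-9/20; 7/20]
x' − x̄ = [81/20, -63/20] = K·y
y = (KᵀK)⁻¹·Kᵀ·(x' − x̄) = [-9]
z = y + H·x̄ = [-9] + [12] = [3]

z = [3]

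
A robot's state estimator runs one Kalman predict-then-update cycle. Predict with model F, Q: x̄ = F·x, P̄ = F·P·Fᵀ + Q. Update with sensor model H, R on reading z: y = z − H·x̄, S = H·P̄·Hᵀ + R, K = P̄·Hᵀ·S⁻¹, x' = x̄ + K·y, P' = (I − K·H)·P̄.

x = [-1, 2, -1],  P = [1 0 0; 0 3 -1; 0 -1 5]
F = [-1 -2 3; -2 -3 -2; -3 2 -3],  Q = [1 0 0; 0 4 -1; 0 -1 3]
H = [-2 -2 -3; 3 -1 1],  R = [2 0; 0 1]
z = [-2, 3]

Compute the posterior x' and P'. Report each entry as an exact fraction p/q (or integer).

x̄ = F·x = [-6, -2, 10]
P̄ = F·P·Fᵀ + Q = [71 -5 -66; -5 43 12; -66 12 81]
y = z − H·x̄ = [12, 9]
S = H·P̄·Hᵀ + R = [499 175; 175 374]
K = P̄·Hᵀ·S⁻¹ = [-1916/156001 64298/156001; -33838/156001 -3354/156001; -27915/156001 -40746/156001]
x' = x̄ + K·y = [-380316/156001, -748244/156001, 858316/156001]
P' = (I − K·H)·P̄ = [1429231/156001 1963111/156001 -2260284/156001; 1963111/156001 2763903/156001 -3128784/156001; -2260284/156001 -3128784/156001 3611322/156001]

x' = [-380316/156001, -748244/156001, 858316/156001]
P' = [1429231/156001 1963111/156001 -2260284/156001; 1963111/156001 2763903/156001 -3128784/156001; -2260284/156001 -3128784/156001 3611322/156001]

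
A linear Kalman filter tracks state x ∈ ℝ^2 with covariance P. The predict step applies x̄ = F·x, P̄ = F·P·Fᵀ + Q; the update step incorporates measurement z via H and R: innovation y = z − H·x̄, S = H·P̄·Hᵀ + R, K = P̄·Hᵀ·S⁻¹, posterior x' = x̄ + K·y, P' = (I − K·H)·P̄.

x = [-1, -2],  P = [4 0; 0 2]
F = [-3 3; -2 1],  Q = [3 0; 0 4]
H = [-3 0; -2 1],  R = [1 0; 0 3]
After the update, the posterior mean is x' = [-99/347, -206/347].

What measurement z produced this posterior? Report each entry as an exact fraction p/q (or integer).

z = [1, -1]

x̄ = F·x = [-3, 0]
P̄ = F·P·Fᵀ + Q = [57 30; 30 22]
S = H·P̄·Hᵀ + R = [514 252; 252 133]
K = P̄·Hᵀ·S⁻¹ = [-225/694 -6/347; -171/347 1574/2429]
x' − x̄ = [942/347, -206/347] = K·y
y = (KᵀK)⁻¹·Kᵀ·(x' − x̄) = [-8, -7]
z = y + H·x̄ = [-8, -7] + [9, 6] = [1, -1]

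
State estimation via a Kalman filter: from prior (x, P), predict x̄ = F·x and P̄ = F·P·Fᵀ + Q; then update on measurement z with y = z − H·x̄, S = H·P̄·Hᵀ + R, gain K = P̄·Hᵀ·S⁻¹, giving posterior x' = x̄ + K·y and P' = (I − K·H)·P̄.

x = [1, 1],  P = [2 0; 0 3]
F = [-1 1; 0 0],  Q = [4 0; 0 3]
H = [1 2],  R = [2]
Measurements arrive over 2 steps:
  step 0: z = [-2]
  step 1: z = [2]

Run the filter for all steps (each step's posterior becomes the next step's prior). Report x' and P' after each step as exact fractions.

step 0: x̄ = F·x = [0, 0]
step 0: P̄ = F·P·Fᵀ + Q = [9 0; 0 3]
step 0: y = z − H·x̄ = [-2]
step 0: S = H·P̄·Hᵀ + R = [23]
step 0: K = P̄·Hᵀ·S⁻¹ = [9/23; 6/23]
step 0: x' = x̄ + K·y = [-18/23, -12/23]
step 0: P' = (I − K·H)·P̄ = [126/23 -54/23; -54/23 33/23]
step 1: x̄ = F·x = [6/23, 0]
step 1: P̄ = F·P·Fᵀ + Q = [359/23 0; 0 3]
step 1: y = z − H·x̄ = [40/23]
step 1: S = H·P̄·Hᵀ + R = [681/23]
step 1: K = P̄·Hᵀ·S⁻¹ = [359/681; 46/227]
step 1: x' = x̄ + K·y = [802/681, 80/227]
step 1: P' = (I − K·H)·P̄ = [5026/681 -718/227; -718/227 405/227]

step 0: x' = [-18/23, -12/23], P' = [126/23 -54/23; -54/23 33/23]
step 1: x' = [802/681, 80/227], P' = [5026/681 -718/227; -718/227 405/227]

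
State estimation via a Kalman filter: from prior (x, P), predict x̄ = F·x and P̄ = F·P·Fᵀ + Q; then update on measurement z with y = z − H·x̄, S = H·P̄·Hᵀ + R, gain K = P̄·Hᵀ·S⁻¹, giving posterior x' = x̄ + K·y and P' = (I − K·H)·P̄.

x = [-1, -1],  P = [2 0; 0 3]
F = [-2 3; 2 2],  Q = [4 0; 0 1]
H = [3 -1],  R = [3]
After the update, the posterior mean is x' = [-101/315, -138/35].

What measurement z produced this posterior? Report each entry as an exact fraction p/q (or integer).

x̄ = F·x = [-1, -4]
P̄ = F·P·Fᵀ + Q = [39 10; 10 21]
S = H·P̄·Hᵀ + R = [315]
K = P̄·Hᵀ·S⁻¹ = [107/315; 1/35]
x' − x̄ = [214/315, 2/35] = K·y
y = (KᵀK)⁻¹·Kᵀ·(x' − x̄) = [2]
z = y + H·x̄ = [2] + [1] = [3]

z = [3]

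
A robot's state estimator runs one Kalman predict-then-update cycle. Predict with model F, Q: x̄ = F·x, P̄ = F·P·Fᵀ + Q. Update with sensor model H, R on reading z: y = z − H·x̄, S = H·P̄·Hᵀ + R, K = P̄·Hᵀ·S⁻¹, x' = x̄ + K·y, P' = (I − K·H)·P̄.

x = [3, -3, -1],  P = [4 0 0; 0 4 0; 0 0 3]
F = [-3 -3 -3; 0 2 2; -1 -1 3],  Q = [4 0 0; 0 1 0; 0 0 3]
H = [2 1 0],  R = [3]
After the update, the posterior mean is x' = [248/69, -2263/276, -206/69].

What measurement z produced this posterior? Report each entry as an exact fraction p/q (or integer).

z = [-1]

x̄ = F·x = [3, -8, -3]
P̄ = F·P·Fᵀ + Q = [103 -42 -3; -42 29 10; -3 10 38]
S = H·P̄·Hᵀ + R = [276]
K = P̄·Hᵀ·S⁻¹ = [41/69; -55/276; 1/69]
x' − x̄ = [41/69, -55/276, 1/69] = K·y
y = (KᵀK)⁻¹·Kᵀ·(x' − x̄) = [1]
z = y + H·x̄ = [1] + [-2] = [-1]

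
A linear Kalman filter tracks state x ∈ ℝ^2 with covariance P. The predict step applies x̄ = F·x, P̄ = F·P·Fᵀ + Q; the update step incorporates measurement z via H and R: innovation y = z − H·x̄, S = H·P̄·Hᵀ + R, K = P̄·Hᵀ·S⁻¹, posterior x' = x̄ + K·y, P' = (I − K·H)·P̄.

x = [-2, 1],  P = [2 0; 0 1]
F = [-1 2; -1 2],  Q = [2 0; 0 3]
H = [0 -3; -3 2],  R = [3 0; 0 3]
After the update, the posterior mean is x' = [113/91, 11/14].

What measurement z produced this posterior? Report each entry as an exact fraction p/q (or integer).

x̄ = F·x = [4, 4]
P̄ = F·P·Fᵀ + Q = [8 6; 6 9]
S = H·P̄·Hᵀ + R = [84 0; 0 39]
K = P̄·Hᵀ·S⁻¹ = [-3/14 -4/13; -9/28 0]
x' − x̄ = [-251/91, -45/14] = K·y
y = (KᵀK)⁻¹·Kᵀ·(x' − x̄) = [10, 2]
z = y + H·x̄ = [10, 2] + [-12, -4] = [-2, -2]

z = [-2, -2]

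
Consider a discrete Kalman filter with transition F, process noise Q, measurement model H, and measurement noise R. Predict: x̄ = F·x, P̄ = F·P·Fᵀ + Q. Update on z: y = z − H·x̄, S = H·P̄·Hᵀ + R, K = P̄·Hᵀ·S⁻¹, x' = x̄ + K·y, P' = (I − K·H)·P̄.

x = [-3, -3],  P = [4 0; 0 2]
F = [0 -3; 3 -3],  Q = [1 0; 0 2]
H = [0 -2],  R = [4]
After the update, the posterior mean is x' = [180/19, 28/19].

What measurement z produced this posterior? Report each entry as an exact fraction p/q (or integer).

z = [-3]

x̄ = F·x = [9, 0]
P̄ = F·P·Fᵀ + Q = [19 18; 18 56]
S = H·P̄·Hᵀ + R = [228]
K = P̄·Hᵀ·S⁻¹ = [-3/19; -28/57]
x' − x̄ = [9/19, 28/19] = K·y
y = (KᵀK)⁻¹·Kᵀ·(x' − x̄) = [-3]
z = y + H·x̄ = [-3] + [0] = [-3]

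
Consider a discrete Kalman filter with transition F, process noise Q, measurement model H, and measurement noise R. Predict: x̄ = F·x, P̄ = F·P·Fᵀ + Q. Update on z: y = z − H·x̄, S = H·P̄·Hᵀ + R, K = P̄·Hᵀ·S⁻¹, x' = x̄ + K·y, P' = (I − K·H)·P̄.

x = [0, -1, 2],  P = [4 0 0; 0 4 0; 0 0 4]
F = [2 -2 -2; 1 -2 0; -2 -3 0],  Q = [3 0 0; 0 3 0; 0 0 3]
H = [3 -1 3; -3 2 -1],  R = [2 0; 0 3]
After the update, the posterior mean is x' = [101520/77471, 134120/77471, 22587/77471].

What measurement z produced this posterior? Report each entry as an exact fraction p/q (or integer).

x̄ = F·x = [-2, 2, 3]
P̄ = F·P·Fᵀ + Q = [51 24 8; 24 23 16; 8 16 55]
S = H·P̄·Hᵀ + R = [883 -438; -438 305]
K = P̄·Hᵀ·S⁻¹ = [-2829/77471 -32765/77471; 11189/77471 5400/77471; 32179/77471 34273/77471]
x' − x̄ = [256462/77471, -20822/77471, -209826/77471] = K·y
y = (KᵀK)⁻¹·Kᵀ·(x' − x̄) = [2, -8]
z = y + H·x̄ = [2, -8] + [1, 7] = [3, -1]

z = [3, -1]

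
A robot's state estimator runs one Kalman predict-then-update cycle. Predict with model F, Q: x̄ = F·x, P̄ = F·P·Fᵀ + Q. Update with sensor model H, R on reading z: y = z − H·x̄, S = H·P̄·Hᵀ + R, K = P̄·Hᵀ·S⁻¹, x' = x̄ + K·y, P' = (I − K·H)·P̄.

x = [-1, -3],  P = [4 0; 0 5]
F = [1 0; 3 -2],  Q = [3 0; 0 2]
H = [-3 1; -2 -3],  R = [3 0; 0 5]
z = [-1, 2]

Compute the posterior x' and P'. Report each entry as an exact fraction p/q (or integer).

x' = [-165/11348, -3691/5674]
P' = [8489/34044 -101/5674; -101/5674 1317/2837]

x̄ = F·x = [-1, 3]
P̄ = F·P·Fᵀ + Q = [7 12; 12 58]
y = z − H·x̄ = [-7, 9]
S = H·P̄·Hᵀ + R = [52 -48; -48 699]
K = P̄·Hᵀ·S⁻¹ = [-2897/11348 -758/8511; 979/5674 -770/2837]
x' = x̄ + K·y = [-165/11348, -3691/5674]
P' = (I − K·H)·P̄ = [8489/34044 -101/5674; -101/5674 1317/2837]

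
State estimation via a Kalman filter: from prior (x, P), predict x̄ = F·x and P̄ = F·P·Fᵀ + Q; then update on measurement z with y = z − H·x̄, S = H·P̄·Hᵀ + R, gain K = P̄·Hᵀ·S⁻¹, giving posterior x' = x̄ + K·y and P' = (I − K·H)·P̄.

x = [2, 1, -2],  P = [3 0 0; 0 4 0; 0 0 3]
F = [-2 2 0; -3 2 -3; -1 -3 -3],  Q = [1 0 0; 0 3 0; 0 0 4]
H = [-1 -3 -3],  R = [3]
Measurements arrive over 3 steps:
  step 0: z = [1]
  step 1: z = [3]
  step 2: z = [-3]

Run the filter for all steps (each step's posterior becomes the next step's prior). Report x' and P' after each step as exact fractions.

step 0: x' = [-554/233, 950/1631, -193/1631], P' = [5910/233 4743/233 -6702/233; 4743/233 35542/1631 -46320/1631; -6702/233 -46320/1631 62186/1631]
step 1: x' = [5354799/1339685, -2382113/803811, 173228/267937], P' = [27340872/1339685 -1299648/267937 -509457/267937; -1299648/267937 6493241/803811 -1648933/267937; -509457/267937 -1648933/267937 1821151/267937]
step 2: x' = [-25250364651/9970599293, -13313026897/9970599293, 31564504548/9970599293], P' = [260463372411/19941198586 -314844705/9970599293 -41416767537/9970599293; -314844705/9970599293 58271302586/9970599293 -55435707840/9970599293; -41416767537/9970599293 -55435707840/9970599293 69272524136/9970599293]

step 0: x̄ = F·x = [-2, 2, 1]
step 0: P̄ = F·P·Fᵀ + Q = [29 34 -18; 34 73 12; -18 12 70]
step 0: y = z − H·x̄ = [8]
step 0: S = H·P̄·Hᵀ + R = [1631]
step 0: K = P̄·Hᵀ·S⁻¹ = [-11/233; -289/1631; -228/1631]
step 0: x' = x̄ + K·y = [-554/233, 950/1631, -193/1631]
step 0: P' = (I − K·H)·P̄ = [5910/233 4743/233 -6702/233; 4743/233 35542/1631 -46320/1631; -6702/233 -46320/1631 62186/1631]
step 1: x̄ = F·x = [9656/1631, 14113/1631, 1607/1631]
step 1: P̄ = F·P·Fᵀ + Q = [43671/1631 54814/1631 -1272/1631; 54814/1631 392041/1631 1011/1631; -1272/1631 1011/1631 11408/1631]
step 1: y = z − H·x̄ = [61709/1631]
step 1: S = H·P̄·Hᵀ + R = [4019055/1631]
step 1: K = P̄·Hᵀ·S⁻¹ = [-68099/1339685; -246794/803811; -2399/267937]
step 1: x' = x̄ + K·y = [5354799/1339685, -2382113/803811, 173228/267937]
step 1: P' = (I − K·H)·P̄ = [27340872/1339685 -1299648/267937 -509457/267937; -1299648/267937 6493241/803811 -1648933/267937; -509457/267937 -1648933/267937 1821151/267937]
step 2: x̄ = F·x = [-3291172/236415, -79809581/4019055, 3957346/1339685]
step 2: P̄ = F·P·Fᵀ + Q = [36348947/236415 54088268/236415 -121138/78805; 54088268/236415 1519172104/4019055 -1747094/1339685; -121138/78805 -1747094/1339685 9372902/1339685]
step 2: y = z − H·x̄ = [-271819718/4019055]
step 2: S = H·P̄·Hᵀ + R = [19941198586/4019055]
step 2: K = P̄·Hᵀ·S⁻¹ = [-3357899653/19941198586; -2730646511/9970599293; -31227117/9970599293]
step 2: x' = x̄ + K·y = [-25250364651/9970599293, -13313026897/9970599293, 31564504548/9970599293]
step 2: P' = (I − K·H)·P̄ = [260463372411/19941198586 -314844705/9970599293 -41416767537/9970599293; -314844705/9970599293 58271302586/9970599293 -55435707840/9970599293; -41416767537/9970599293 -55435707840/9970599293 69272524136/9970599293]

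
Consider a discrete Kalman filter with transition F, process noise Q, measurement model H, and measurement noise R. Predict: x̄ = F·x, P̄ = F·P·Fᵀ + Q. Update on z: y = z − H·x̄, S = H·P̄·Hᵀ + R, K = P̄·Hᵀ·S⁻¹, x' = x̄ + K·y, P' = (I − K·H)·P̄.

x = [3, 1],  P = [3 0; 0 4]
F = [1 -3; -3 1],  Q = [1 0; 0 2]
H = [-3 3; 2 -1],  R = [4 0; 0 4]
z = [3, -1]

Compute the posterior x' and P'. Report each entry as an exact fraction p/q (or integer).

x' = [-936/527, -2801/2635]
P' = [1432/527 7668/2635; 7668/2635 46236/13175]

x̄ = F·x = [0, -8]
P̄ = F·P·Fᵀ + Q = [40 -21; -21 33]
y = z − H·x̄ = [27, -9]
S = H·P̄·Hᵀ + R = [1039 -528; -528 281]
K = P̄·Hᵀ·S⁻¹ = [381/2635 1663/2635; 5922/13175 7611/13175]
x' = x̄ + K·y = [-936/527, -2801/2635]
P' = (I − K·H)·P̄ = [1432/527 7668/2635; 7668/2635 46236/13175]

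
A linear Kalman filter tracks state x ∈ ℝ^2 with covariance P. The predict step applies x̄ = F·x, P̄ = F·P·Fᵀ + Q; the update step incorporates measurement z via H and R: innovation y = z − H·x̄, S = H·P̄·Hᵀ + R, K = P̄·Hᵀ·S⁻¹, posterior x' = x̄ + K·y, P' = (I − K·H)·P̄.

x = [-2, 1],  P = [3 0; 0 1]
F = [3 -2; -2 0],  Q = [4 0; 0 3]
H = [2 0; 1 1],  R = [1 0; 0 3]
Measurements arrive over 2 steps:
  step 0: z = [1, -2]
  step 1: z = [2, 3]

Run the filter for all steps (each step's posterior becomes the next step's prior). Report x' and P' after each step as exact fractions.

step 0: x' = [30/73, -2104/1241], P' = [18/73 -15/73; -15/73 2658/1241]
step 1: x' = [334905/298192, 521511/596384], P' = [35751/149096 -43671/298192; -43671/298192 1038903/596384]

step 0: x̄ = F·x = [-8, 4]
step 0: P̄ = F·P·Fᵀ + Q = [35 -18; -18 15]
step 0: y = z − H·x̄ = [17, 2]
step 0: S = H·P̄·Hᵀ + R = [141 34; 34 17]
step 0: K = P̄·Hᵀ·S⁻¹ = [36/73 1/73; -30/73 801/1241]
step 0: x' = x̄ + K·y = [30/73, -2104/1241]
step 0: P' = (I − K·H)·P̄ = [18/73 -15/73; -15/73 2658/1241]
step 1: x̄ = F·x = [5738/1241, -60/73]
step 1: P̄ = F·P·Fᵀ + Q = [21410/1241 -168/73; -168/73 291/73]
step 1: y = z − H·x̄ = [-8994/1241, -995/1241]
step 1: S = H·P̄·Hᵀ + R = [86881/1241 37108/1241; 37108/1241 24368/1241]
step 1: K = P̄·Hᵀ·S⁻¹ = [35751/74548 9277/298192; -43671/149096 317187/596384]
step 1: x' = x̄ + K·y = [334905/298192, 521511/596384]
step 1: P' = (I − K·H)·P̄ = [35751/149096 -43671/298192; -43671/298192 1038903/596384]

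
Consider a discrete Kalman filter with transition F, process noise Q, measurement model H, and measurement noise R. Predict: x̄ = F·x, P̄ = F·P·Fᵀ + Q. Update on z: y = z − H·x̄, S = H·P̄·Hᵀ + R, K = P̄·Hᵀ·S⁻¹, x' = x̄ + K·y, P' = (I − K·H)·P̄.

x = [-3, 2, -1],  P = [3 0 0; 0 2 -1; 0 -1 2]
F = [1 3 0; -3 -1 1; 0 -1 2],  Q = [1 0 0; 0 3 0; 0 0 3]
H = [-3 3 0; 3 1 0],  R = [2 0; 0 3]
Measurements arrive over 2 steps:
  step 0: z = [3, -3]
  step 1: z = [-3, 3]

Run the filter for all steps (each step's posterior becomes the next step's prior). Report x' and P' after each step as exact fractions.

step 0: x' = [-4881/5849, 1209/5849, -18307/11698], P' = [1142/5849 810/5849 -690/5849; 810/5849 1773/5849 -1071/11698; -690/5849 -1071/11698 245533/23396]
step 1: x' = [247707843/260731697, -9549834/260731697, -974729328/260731697], P' = [49131235/260731697 34635111/260731697 78690930/260731697; 34635111/260731697 77627769/260731697 131367666/260731697; 78690930/260731697 131367666/260731697 3983138091/260731697]

step 0: x̄ = F·x = [3, 6, -4]
step 0: P̄ = F·P·Fᵀ + Q = [22 -18 -12; -18 36 9; -12 9 17]
step 0: y = z − H·x̄ = [-6, -18]
step 0: S = H·P̄·Hᵀ + R = [848 -198; -198 129]
step 0: K = P̄·Hᵀ·S⁻¹ = [-498/5849 1412/5849; 2889/11698 1401/5849; 927/23396 -1737/11698]
step 0: x' = x̄ + K·y = [-4881/5849, 1209/5849, -18307/11698]
step 0: P' = (I − K·H)·P̄ = [1142/5849 810/5849 -690/5849; 810/5849 1773/5849 -1071/11698; -690/5849 -1071/11698 245533/23396]
step 1: x̄ = F·x = [-1254/5849, 8561/11698, -19516/5849]
step 1: P̄ = F·P·Fᵀ + Q = [27808/5849 -38283/11698 -10722/5849; -38283/11698 404209/23396 132716/5849; -10722/5849 132716/5849 266995/5849]
step 1: y = z − H·x̄ = [-68301/11698, 34057/11698]
step 1: S = H·P̄·Hᵀ + R = [6063949/23396 -247857/23396; -247857/23396 1016089/23396]
step 1: K = P̄·Hᵀ·S⁻¹ = [-21744186/260731697 60676272/260731697; 64488987/260731697 60511034/260731697; 79015104/260731697 122480152/260731697]
step 1: x' = x̄ + K·y = [247707843/260731697, -9549834/260731697, -974729328/260731697]
step 1: P' = (I − K·H)·P̄ = [49131235/260731697 34635111/260731697 78690930/260731697; 34635111/260731697 77627769/260731697 131367666/260731697; 78690930/260731697 131367666/260731697 3983138091/260731697]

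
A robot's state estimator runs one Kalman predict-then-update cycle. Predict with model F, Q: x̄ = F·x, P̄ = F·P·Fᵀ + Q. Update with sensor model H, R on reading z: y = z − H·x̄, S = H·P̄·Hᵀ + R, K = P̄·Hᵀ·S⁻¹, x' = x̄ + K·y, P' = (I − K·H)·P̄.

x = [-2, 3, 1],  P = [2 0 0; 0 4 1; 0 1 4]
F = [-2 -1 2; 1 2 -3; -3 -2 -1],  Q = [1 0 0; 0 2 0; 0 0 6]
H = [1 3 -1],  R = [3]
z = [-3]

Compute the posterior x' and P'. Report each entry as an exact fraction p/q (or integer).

x̄ = F·x = [3, 1, -1]
P̄ = F·P·Fᵀ + Q = [25 -29 9; -29 44 -6; 9 -6 48]
y = z − H·x̄ = [-10]
S = H·P̄·Hᵀ + R = [316]
K = P̄·Hᵀ·S⁻¹ = [-71/316; 109/316; -57/316]
x' = x̄ + K·y = [829/158, -387/158, 127/158]
P' = (I − K·H)·P̄ = [2859/316 -1425/316 -1203/316; -1425/316 2023/316 4317/316; -1203/316 4317/316 11919/316]

x' = [829/158, -387/158, 127/158]
P' = [2859/316 -1425/316 -1203/316; -1425/316 2023/316 4317/316; -1203/316 4317/316 11919/316]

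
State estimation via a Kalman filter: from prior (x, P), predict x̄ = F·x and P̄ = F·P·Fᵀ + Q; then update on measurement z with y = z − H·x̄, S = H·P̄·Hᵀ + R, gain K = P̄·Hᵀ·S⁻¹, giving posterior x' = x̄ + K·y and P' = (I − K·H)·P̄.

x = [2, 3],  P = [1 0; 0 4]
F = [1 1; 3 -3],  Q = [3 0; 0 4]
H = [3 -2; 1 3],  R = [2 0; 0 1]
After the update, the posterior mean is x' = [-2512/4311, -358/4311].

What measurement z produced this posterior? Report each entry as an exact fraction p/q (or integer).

x̄ = F·x = [5, -3]
P̄ = F·P·Fᵀ + Q = [8 -9; -9 49]
S = H·P̄·Hᵀ + R = [378 -333; -333 396]
K = P̄·Hᵀ·S⁻¹ = [1145/4311 84/479; -394/4311 1171/4311]
x' − x̄ = [-24067/4311, 12575/4311] = K·y
y = (KᵀK)⁻¹·Kᵀ·(x' − x̄) = [-23, 3]
z = y + H·x̄ = [-23, 3] + [21, -4] = [-2, -1]

z = [-2, -1]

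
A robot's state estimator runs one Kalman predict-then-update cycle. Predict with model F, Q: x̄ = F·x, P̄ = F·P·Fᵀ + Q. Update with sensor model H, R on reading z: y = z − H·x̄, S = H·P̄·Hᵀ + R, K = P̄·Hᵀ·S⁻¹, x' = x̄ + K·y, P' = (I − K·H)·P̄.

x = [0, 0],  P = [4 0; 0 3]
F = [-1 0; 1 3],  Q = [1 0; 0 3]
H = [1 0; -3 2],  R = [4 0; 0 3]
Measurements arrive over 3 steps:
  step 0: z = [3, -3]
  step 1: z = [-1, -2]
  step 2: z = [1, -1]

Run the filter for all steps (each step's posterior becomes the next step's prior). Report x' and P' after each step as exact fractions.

step 0: x̄ = F·x = [0, 0]
step 0: P̄ = F·P·Fᵀ + Q = [5 -4; -4 34]
step 0: y = z − H·x̄ = [3, -3]
step 0: S = H·P̄·Hᵀ + R = [9 -23; -23 232]
step 0: K = P̄·Hᵀ·S⁻¹ = [631/1559 -92/1559; 912/1559 628/1559]
step 0: x' = x̄ + K·y = [2169/1559, 852/1559]
step 0: P' = (I − K·H)·P̄ = [2524/1559 3648/1559; 3648/1559 6414/1559]
step 1: x̄ = F·x = [-2169/1559, 4725/1559]
step 1: P̄ = F·P·Fᵀ + Q = [4083/1559 -13468/1559; -13468/1559 86815/1559]
step 1: y = z − H·x̄ = [610/1559, -19075/1559]
step 1: S = H·P̄·Hᵀ + R = [10319/1559 -39185/1559; -39185/1559 550300/1559]
step 1: K = P̄·Hᵀ·S⁻¹ = [18253/106301 -1844/31265; 125142/531505 63422/156325]
step 1: x' = x̄ + K·y = [-64041/106301, -195707/106301]
step 1: P' = (I − K·H)·P̄ = [73012/106301 500568/531505; 500568/531505 5371521/2657525]
step 2: x̄ = F·x = [64041/106301, -651162/106301]
step 2: P̄ = F·P·Fᵀ + Q = [179313/106301 -1866764/531505; -1866764/531505 73158604/2657525]
step 2: y = z − H·x̄ = [42260/106301, 1388146/106301]
step 2: S = H·P̄·Hᵀ + R = [604517/106301 -6423223/531505; -6423223/531505 452958256/2657525]
step 2: K = P̄·Hᵀ·S⁻¹ = [375946699/2187779723 -128464460/2187779723; 515745876/2187779723 878523784/2187779723]
step 2: x' = x̄ + K·y = [-210085677/2187779723, -1724201302/2187779723]
step 2: P' = (I − K·H)·P̄ = [1503786796/2187779723 2062983504/2187779723; 2062983504/2187779723 4412260932/2187779723]

step 0: x' = [2169/1559, 852/1559], P' = [2524/1559 3648/1559; 3648/1559 6414/1559]
step 1: x' = [-64041/106301, -195707/106301], P' = [73012/106301 500568/531505; 500568/531505 5371521/2657525]
step 2: x' = [-210085677/2187779723, -1724201302/2187779723], P' = [1503786796/2187779723 2062983504/2187779723; 2062983504/2187779723 4412260932/2187779723]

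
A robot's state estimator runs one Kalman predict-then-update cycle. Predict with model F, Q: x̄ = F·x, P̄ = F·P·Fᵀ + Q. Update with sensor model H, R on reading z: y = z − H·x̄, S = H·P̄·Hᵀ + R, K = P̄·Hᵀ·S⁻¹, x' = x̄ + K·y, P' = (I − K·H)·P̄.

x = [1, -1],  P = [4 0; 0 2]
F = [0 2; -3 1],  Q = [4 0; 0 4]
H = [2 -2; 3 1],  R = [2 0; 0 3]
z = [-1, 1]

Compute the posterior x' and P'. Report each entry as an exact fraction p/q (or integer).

x' = [1366/16069, 9112/16069]
P' = [3452/16069 1476/16069; 1476/16069 7446/16069]

x̄ = F·x = [-2, -4]
P̄ = F·P·Fᵀ + Q = [12 4; 4 42]
y = z − H·x̄ = [-5, 11]
S = H·P̄·Hᵀ + R = [186 -28; -28 177]
K = P̄·Hᵀ·S⁻¹ = [1976/16069 3944/16069; -5970/16069 3958/16069]
x' = x̄ + K·y = [1366/16069, 9112/16069]
P' = (I − K·H)·P̄ = [3452/16069 1476/16069; 1476/16069 7446/16069]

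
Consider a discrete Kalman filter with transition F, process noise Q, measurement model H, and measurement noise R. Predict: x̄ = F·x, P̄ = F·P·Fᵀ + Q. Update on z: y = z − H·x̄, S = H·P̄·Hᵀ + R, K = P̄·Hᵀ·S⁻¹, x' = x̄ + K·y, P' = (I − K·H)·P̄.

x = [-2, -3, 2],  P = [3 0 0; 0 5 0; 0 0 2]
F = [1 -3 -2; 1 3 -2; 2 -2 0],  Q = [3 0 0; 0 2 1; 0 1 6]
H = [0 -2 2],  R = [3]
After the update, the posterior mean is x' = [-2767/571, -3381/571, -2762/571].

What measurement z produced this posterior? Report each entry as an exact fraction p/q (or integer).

z = [2]

x̄ = F·x = [3, -15, 2]
P̄ = F·P·Fᵀ + Q = [59 -34 36; -34 58 -23; 36 -23 38]
S = H·P̄·Hᵀ + R = [571]
K = P̄·Hᵀ·S⁻¹ = [140/571; -162/571; 122/571]
x' − x̄ = [-4480/571, 5184/571, -3904/571] = K·y
y = (KᵀK)⁻¹·Kᵀ·(x' − x̄) = [-32]
z = y + H·x̄ = [-32] + [34] = [2]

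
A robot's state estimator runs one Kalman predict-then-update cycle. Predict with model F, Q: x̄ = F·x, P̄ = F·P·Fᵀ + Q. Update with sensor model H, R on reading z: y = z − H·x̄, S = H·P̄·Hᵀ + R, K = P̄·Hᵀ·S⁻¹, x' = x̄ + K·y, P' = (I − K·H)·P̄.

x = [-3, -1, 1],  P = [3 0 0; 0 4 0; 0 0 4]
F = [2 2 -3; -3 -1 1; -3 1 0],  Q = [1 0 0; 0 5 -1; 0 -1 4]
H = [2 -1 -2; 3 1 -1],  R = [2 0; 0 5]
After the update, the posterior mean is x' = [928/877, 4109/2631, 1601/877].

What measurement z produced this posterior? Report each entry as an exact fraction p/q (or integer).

z = [-3, 3]

x̄ = F·x = [-11, 11, 8]
P̄ = F·P·Fᵀ + Q = [65 -38 -10; -38 40 22; -10 22 35]
S = H·P̄·Hᵀ + R = [762 516; 516 453]
K = P̄·Hᵀ·S⁻¹ = [-56/4385 5041/13155; -3824/13155 1568/13155; -1586/4385 4171/13155]
x' − x̄ = [10575/877, -24832/2631, -5415/877] = K·y
y = (KᵀK)⁻¹·Kᵀ·(x' − x̄) = [46, 33]
z = y + H·x̄ = [46, 33] + [-49, -30] = [-3, 3]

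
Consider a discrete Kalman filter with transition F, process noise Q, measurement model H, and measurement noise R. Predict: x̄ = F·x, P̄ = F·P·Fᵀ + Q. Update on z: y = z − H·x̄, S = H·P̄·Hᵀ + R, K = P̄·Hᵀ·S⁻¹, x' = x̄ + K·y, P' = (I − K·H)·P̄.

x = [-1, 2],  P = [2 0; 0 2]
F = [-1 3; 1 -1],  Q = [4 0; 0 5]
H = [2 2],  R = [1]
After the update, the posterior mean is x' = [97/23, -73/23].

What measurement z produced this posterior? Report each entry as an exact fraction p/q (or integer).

x̄ = F·x = [7, -3]
P̄ = F·P·Fᵀ + Q = [24 -8; -8 9]
S = H·P̄·Hᵀ + R = [69]
K = P̄·Hᵀ·S⁻¹ = [32/69; 2/69]
x' − x̄ = [-64/23, -4/23] = K·y
y = (KᵀK)⁻¹·Kᵀ·(x' − x̄) = [-6]
z = y + H·x̄ = [-6] + [8] = [2]

z = [2]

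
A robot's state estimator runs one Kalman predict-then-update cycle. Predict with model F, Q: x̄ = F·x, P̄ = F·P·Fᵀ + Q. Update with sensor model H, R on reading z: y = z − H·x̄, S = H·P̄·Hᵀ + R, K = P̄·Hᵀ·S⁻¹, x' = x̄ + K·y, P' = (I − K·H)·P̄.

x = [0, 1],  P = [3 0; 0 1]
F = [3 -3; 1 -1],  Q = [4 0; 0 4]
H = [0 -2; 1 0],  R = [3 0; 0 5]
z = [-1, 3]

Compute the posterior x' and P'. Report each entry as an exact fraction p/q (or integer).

x̄ = F·x = [-3, -1]
P̄ = F·P·Fᵀ + Q = [40 12; 12 8]
y = z − H·x̄ = [-3, 6]
S = H·P̄·Hᵀ + R = [35 -24; -24 45]
K = P̄·Hᵀ·S⁻¹ = [-40/333 824/999; -16/37 4/111]
x' = x̄ + K·y = [769/333, 19/37]
P' = (I − K·H)·P̄ = [4120/999 20/111; 20/111 24/37]

x' = [769/333, 19/37]
P' = [4120/999 20/111; 20/111 24/37]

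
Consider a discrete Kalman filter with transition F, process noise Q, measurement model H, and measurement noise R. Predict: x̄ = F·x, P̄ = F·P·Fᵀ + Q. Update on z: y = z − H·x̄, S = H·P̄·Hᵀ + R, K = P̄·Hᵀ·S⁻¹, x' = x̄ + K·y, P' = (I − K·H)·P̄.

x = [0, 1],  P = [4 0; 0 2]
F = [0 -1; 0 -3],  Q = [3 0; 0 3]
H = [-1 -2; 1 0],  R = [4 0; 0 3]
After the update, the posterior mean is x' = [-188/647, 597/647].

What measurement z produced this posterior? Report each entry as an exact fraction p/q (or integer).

x̄ = F·x = [-1, -3]
P̄ = F·P·Fᵀ + Q = [5 6; 6 21]
S = H·P̄·Hᵀ + R = [117 -17; -17 8]
K = P̄·Hᵀ·S⁻¹ = [-51/647 296/647; -282/647 -114/647]
x' − x̄ = [459/647, 2538/647] = K·y
y = (KᵀK)⁻¹·Kᵀ·(x' − x̄) = [-9, 0]
z = y + H·x̄ = [-9, 0] + [7, -1] = [-2, -1]

z = [-2, -1]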